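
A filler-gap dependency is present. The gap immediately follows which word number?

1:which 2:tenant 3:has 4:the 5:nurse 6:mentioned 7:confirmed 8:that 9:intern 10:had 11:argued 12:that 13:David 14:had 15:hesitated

6

The displaced element is "which tenant" (word 2).
It is linked across 1 clause boundary (Ø).
It functions as the subject of "confirmed", so the gap sits immediately after word 6 ("mentioned").
Base order: The nurse has mentioned that which tenant confirmed that intern had argued that David had hesitated.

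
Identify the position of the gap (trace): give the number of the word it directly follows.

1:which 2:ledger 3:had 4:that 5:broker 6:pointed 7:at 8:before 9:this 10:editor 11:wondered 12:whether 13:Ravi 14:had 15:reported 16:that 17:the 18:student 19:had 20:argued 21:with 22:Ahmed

7

The displaced element is "which ledger" (word 2).
It functions as the object of the preposition "at" of "pointed", so the gap sits immediately after word 7 ("at").
Base order: That broker had pointed at which ledger before this editor wondered whether Ravi had reported that the student had argued with Ahmed.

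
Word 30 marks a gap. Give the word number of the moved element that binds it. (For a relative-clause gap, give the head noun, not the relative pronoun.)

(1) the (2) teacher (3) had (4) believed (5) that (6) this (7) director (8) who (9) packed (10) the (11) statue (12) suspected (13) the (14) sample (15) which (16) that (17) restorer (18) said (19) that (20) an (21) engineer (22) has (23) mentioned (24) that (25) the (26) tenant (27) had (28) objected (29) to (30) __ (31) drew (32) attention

The gap at 30 is the prepositional object of "objected", inside a relative clause.
The relative pronoun is "which" (word 15); it is bound by the head noun immediately before it.
Its filler is the head noun "sample", at word 14.

14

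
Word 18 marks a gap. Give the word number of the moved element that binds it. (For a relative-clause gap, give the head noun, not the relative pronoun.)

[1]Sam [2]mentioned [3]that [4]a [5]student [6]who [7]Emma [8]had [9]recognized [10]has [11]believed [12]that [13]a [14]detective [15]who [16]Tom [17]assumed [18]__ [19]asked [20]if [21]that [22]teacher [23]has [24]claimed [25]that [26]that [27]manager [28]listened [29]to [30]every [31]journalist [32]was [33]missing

The gap at 18 is the subject of "asked", inside a relative clause.
The relative pronoun is "who" (word 15); it is bound by the head noun immediately before it.
Its filler is the head noun "detective", at word 14.

14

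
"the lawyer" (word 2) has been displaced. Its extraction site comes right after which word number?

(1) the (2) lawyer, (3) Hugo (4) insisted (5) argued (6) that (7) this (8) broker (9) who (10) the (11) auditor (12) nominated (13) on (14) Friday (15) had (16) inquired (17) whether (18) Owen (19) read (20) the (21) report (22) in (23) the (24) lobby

4

The displaced element is "the lawyer" (word 2).
It is linked across 1 clause boundary (Ø).
It functions as the subject of "argued", so the gap sits immediately after word 4 ("insisted").
Base order: Hugo insisted that the lawyer argued that this broker who the auditor nominated on Friday had inquired whether Owen read the report in the lobby.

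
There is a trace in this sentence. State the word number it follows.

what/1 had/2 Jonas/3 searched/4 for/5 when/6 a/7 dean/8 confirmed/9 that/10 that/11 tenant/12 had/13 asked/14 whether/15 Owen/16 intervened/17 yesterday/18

The displaced element is "what" (word 1).
It functions as the object of the preposition "for" of "searched", so the gap sits immediately after word 5 ("for").
Base order: Jonas had searched for what when a dean confirmed that that tenant had asked whether Owen intervened yesterday.

5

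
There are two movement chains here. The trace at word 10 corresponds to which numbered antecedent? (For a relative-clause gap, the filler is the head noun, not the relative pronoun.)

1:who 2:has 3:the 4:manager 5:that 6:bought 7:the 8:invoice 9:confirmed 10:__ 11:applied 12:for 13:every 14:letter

1

The marked gap is the subject of "applied".
Its filler is the fronted wh-phrase "who", at word 1.
(The other dependency links word 4 to a gap after word 5.)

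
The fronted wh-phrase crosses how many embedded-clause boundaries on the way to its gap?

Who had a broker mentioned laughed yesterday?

"who" is extracted from the subject of "laughed".
Boundaries crossed, outermost first: [Ø] — 1 in total.

1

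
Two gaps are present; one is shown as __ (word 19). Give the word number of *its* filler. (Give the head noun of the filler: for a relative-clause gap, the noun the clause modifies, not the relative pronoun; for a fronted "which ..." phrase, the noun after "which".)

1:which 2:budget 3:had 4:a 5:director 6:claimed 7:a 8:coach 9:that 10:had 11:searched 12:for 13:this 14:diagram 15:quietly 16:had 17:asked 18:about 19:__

2

The marked gap is the object of the preposition "about" of "asked".
Its filler is the fronted wh-phrase "which budget", at word 2.
(The other dependency links word 8 to a gap after word 9.)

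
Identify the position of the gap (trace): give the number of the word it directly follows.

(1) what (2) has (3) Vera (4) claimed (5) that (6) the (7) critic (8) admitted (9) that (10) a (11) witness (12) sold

The displaced element is "what" (word 1).
It is linked across 2 clause boundaries (that → that).
It functions as the direct object of "sold", so the gap sits immediately after word 12 ("sold").
Base order: Vera has claimed that the critic admitted that a witness sold what.

12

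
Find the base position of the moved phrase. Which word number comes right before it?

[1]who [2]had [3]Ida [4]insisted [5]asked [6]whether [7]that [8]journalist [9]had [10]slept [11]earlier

The displaced element is "who" (word 1).
It is linked across 1 clause boundary (Ø).
It functions as the subject of "asked", so the gap sits immediately after word 4 ("insisted").
Base order: Ida had insisted who asked whether that journalist had slept earlier.

4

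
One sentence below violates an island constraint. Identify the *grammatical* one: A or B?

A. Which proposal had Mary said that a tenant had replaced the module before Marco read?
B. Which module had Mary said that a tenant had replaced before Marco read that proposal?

B

In A, the wh-phrase is extracted from inside an adjunct island (introduced by "before"), which blocks movement.
In B, the extraction path crosses only that-complement boundaries, which are transparent.
So B is grammatical.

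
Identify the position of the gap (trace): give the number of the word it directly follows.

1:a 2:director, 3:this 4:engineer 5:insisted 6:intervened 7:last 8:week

5

The displaced element is "a director" (word 2).
It is linked across 1 clause boundary (Ø).
It functions as the subject of "intervened", so the gap sits immediately after word 5 ("insisted").
Base order: This engineer insisted that a director intervened last week.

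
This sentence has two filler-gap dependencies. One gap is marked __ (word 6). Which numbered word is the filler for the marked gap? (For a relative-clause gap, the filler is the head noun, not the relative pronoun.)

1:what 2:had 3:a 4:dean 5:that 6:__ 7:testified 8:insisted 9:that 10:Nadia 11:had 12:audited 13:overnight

4

The marked gap is inside the relative clause, the subject of "testified".
Its filler is the head noun "dean" (via "that"), at word 4.
(The other dependency links word 1 to a gap after word 12.)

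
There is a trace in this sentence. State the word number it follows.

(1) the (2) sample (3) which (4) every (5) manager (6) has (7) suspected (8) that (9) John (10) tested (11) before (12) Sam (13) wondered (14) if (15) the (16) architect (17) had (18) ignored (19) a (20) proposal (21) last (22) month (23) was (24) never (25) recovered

10

The displaced element is "the sample" (word 2).
It is linked across 1 clause boundary (that).
It functions as the direct object of "tested", so the gap sits immediately after word 10 ("tested").
Base order: Every manager has suspected that John tested the sample before Sam wondered if the architect had ignored a proposal last month.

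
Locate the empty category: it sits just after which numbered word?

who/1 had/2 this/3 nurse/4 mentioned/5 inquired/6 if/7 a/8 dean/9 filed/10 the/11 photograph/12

The displaced element is "who" (word 1).
It is linked across 1 clause boundary (Ø).
It functions as the subject of "inquired", so the gap sits immediately after word 5 ("mentioned").
Base order: This nurse had mentioned that who inquired if a dean filed the photograph.

5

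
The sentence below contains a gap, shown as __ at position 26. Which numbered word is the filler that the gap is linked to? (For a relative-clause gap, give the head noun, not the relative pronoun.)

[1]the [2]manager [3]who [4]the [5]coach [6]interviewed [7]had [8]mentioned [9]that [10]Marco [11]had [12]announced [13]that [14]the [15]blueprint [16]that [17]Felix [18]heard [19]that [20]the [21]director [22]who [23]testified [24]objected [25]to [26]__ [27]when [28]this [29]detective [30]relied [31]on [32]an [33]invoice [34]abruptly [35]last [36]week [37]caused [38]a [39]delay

The gap at 26 is the prepositional object of "objected", inside a relative clause.
The relative pronoun is "that" (word 16); it is bound by the head noun immediately before it.
Its filler is the head noun "blueprint", at word 15.

15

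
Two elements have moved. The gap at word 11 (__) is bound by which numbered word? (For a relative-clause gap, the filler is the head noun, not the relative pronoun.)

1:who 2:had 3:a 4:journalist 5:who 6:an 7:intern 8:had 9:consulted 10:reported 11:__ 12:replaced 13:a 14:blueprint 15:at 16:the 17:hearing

1

The marked gap is the subject of "replaced".
Its filler is the fronted wh-phrase "who", at word 1.
(The other dependency links word 4 to a gap after word 9.)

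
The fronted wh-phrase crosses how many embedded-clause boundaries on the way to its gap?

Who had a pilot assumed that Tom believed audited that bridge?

"who" is extracted from the subject of "audited".
Boundaries crossed, outermost first: [that], [Ø] — 2 in total.

2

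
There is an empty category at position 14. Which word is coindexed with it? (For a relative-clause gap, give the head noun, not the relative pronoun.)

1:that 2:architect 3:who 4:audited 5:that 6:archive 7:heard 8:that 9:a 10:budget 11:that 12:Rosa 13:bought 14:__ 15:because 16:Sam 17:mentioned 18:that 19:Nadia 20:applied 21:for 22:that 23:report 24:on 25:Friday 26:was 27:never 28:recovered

The gap at 14 is the object of "bought", inside a relative clause.
The relative pronoun is "that" (word 11); it is bound by the head noun immediately before it.
Its filler is the head noun "budget", at word 10.

10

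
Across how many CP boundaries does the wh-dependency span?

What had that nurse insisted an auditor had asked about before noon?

"what" is extracted from the PP object of "asked".
Boundaries crossed, outermost first: [Ø] — 1 in total.

1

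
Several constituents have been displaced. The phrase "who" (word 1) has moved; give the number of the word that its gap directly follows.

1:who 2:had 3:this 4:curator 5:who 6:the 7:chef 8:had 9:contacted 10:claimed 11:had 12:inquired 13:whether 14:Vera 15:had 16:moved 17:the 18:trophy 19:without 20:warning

The displaced element is "who" (word 1).
It is linked across 1 clause boundary (Ø).
It functions as the subject of "inquired", so the gap sits immediately after word 10 ("claimed").
Base order: This curator who the chef had contacted had claimed that who had inquired whether Vera had moved the trophy without warning.

10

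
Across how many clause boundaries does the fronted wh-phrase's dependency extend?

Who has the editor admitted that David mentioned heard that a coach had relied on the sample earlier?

2

"who" is extracted from the subject of "heard".
Boundaries crossed, outermost first: [that], [Ø] — 2 in total.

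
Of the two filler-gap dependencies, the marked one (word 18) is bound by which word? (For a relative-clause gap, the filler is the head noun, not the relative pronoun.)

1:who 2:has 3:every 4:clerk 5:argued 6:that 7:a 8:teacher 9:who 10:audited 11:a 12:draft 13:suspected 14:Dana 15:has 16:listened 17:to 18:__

1

The marked gap is the object of the preposition "to" of "listened".
Its filler is the fronted wh-phrase "who", at word 1.
(The other dependency links word 8 to a gap after word 9.)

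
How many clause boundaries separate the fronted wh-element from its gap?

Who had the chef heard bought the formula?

"who" is extracted from the subject of "bought".
Boundaries crossed, outermost first: [Ø] — 1 in total.

1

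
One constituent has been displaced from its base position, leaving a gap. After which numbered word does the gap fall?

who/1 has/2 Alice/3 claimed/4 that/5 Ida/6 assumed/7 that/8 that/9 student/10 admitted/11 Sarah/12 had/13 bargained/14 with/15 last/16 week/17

The displaced element is "who" (word 1).
It is linked across 3 clause boundaries (that → that → Ø).
It functions as the object of the preposition "with" of "bargained", so the gap sits immediately after word 15 ("with").
Base order: Alice has claimed that Ida assumed that that student admitted Sarah had bargained with who last week.

15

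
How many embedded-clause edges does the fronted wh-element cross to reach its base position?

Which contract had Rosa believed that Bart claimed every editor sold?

2

"which contract" is extracted from the object of "sold".
Boundaries crossed, outermost first: [that], [Ø] — 2 in total.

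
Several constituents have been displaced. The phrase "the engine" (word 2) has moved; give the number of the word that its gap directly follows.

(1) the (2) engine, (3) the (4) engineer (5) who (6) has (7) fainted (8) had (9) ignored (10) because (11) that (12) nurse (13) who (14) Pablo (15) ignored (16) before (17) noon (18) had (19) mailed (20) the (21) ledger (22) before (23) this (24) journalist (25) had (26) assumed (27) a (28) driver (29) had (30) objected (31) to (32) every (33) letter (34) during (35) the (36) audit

The displaced element is "the engine" (word 2).
It functions as the direct object of "ignored", so the gap sits immediately after word 9 ("ignored").
Base order: The engineer who has fainted had ignored the engine because that nurse who Pablo ignored before noon had mailed the ledger before this journalist had assumed a driver had objected to every letter during the audit.

9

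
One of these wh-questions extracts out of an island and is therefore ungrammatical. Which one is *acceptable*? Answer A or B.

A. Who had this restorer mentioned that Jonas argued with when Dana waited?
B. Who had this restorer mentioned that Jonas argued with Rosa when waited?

In B, the wh-phrase is extracted from inside an adjunct island (introduced by "when"), which blocks movement.
In A, the extraction path crosses only that-complement boundaries, which are transparent.
So A is grammatical.

A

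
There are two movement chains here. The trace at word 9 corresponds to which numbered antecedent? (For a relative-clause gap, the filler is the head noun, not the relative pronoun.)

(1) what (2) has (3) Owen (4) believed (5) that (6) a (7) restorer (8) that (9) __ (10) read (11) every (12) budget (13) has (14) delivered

The marked gap is inside the relative clause, the subject of "read".
Its filler is the head noun "restorer" (via "that"), at word 7.
(The other dependency links word 1 to a gap after word 14.)

7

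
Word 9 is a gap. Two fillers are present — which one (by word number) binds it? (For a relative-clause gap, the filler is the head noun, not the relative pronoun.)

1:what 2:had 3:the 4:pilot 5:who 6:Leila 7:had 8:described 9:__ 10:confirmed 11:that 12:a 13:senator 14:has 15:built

4

The marked gap is inside the relative clause, the direct object of "described".
Its filler is the head noun "pilot" (via "who"), at word 4.
(The other dependency links word 1 to a gap after word 15.)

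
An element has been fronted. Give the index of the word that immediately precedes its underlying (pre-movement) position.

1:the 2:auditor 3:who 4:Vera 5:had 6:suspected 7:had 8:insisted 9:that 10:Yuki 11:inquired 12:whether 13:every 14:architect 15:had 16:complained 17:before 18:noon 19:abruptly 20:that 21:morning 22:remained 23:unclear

The displaced element is "the auditor" (word 2).
It is linked across 1 clause boundary (Ø).
It functions as the subject of "insisted", so the gap sits immediately after word 6 ("suspected").
Base order: Vera had suspected that the auditor had insisted that Yuki inquired whether every architect had complained before noon abruptly that morning.

6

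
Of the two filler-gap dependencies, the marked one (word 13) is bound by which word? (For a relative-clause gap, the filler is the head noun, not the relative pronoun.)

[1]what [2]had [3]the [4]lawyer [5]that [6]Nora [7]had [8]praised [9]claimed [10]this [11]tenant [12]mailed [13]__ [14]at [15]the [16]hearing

The marked gap is the direct object of "mailed".
Its filler is the fronted wh-phrase "what", at word 1.
(The other dependency links word 4 to a gap after word 8.)

1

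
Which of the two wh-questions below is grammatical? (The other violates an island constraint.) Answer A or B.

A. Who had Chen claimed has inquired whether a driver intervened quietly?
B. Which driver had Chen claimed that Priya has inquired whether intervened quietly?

A

In B, the wh-phrase is extracted from inside a wh-island (introduced by "whether"), which blocks movement.
In A, the extraction path crosses only that-complement boundaries, which are transparent.
So A is grammatical.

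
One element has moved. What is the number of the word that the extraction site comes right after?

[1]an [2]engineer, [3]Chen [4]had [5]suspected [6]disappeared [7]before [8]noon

5

The displaced element is "an engineer" (word 2).
It is linked across 1 clause boundary (Ø).
It functions as the subject of "disappeared", so the gap sits immediately after word 5 ("suspected").
Base order: Chen had suspected that an engineer disappeared before noon.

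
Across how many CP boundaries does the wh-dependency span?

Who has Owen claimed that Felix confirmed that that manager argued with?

"who" is extracted from the PP object of "argued".
Boundaries crossed, outermost first: [that], [that] — 2 in total.

2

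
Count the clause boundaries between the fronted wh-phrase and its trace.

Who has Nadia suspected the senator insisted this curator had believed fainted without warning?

3

"who" is extracted from the subject of "fainted".
Boundaries crossed, outermost first: [Ø], [Ø], [Ø] — 3 in total.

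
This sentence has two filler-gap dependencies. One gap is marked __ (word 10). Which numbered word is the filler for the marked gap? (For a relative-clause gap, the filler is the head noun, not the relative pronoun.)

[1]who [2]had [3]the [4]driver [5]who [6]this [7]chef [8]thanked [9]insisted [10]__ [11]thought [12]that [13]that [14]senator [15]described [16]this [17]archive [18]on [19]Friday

The marked gap is the subject of "thought".
Its filler is the fronted wh-phrase "who", at word 1.
(The other dependency links word 4 to a gap after word 8.)

1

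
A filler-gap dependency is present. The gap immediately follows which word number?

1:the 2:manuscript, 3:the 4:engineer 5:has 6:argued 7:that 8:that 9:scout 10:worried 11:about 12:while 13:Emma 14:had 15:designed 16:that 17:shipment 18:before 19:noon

The displaced element is "the manuscript" (word 2).
It is linked across 1 clause boundary (that).
It functions as the object of the preposition "about" of "worried", so the gap sits immediately after word 11 ("about").
Base order: The engineer has argued that that scout worried about the manuscript while Emma had designed that shipment before noon.

11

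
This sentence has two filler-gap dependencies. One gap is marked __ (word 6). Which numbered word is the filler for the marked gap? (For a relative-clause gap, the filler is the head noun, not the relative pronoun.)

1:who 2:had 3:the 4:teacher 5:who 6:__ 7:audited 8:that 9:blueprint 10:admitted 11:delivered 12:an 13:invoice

The marked gap is inside the relative clause, the subject of "audited".
Its filler is the head noun "teacher" (via "who"), at word 4.
(The other dependency links word 1 to a gap after word 10.)

4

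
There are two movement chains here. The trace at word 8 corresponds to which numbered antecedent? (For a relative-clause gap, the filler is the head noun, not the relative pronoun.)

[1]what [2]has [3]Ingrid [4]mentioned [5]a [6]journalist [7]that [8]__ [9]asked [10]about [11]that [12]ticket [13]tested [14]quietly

6

The marked gap is inside the relative clause, the subject of "asked".
Its filler is the head noun "journalist" (via "that"), at word 6.
(The other dependency links word 1 to a gap after word 13.)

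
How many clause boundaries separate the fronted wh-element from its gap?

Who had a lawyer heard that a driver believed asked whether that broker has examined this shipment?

2

"who" is extracted from the subject of "asked".
Boundaries crossed, outermost first: [that], [Ø] — 2 in total.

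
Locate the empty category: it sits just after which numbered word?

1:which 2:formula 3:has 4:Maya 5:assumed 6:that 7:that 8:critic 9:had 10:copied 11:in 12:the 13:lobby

10

The displaced element is "which formula" (word 2).
It is linked across 1 clause boundary (that).
It functions as the direct object of "copied", so the gap sits immediately after word 10 ("copied").
Base order: Maya has assumed that that critic had copied which formula in the lobby.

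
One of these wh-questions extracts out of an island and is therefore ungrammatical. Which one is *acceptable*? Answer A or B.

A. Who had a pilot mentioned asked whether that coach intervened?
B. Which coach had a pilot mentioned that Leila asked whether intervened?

In B, the wh-phrase is extracted from inside a wh-island (introduced by "whether"), which blocks movement.
In A, the extraction path crosses only that-complement boundaries, which are transparent.
So A is grammatical.

A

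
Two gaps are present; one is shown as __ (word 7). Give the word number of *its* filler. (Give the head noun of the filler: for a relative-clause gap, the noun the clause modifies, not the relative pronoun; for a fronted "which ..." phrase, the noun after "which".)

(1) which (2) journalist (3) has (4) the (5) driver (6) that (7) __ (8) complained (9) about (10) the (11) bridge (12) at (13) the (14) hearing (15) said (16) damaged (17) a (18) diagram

5

The marked gap is inside the relative clause, the subject of "complained".
Its filler is the head noun "driver" (via "that"), at word 5.
(The other dependency links word 2 to a gap after word 15.)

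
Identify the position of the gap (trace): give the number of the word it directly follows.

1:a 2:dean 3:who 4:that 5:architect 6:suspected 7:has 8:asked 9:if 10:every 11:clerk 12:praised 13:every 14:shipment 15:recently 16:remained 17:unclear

6

The displaced element is "a dean" (word 2).
It is linked across 1 clause boundary (Ø).
It functions as the subject of "asked", so the gap sits immediately after word 6 ("suspected").
Base order: That architect suspected a dean has asked if every clerk praised every shipment recently.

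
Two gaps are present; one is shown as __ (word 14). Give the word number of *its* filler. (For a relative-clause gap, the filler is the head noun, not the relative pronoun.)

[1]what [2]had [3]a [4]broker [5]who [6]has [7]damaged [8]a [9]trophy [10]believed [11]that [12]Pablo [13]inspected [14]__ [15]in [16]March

The marked gap is the direct object of "inspected".
Its filler is the fronted wh-phrase "what", at word 1.
(The other dependency links word 4 to a gap after word 5.)

1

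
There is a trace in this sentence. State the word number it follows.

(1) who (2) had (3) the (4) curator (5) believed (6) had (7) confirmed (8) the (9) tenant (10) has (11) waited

The displaced element is "who" (word 1).
It is linked across 1 clause boundary (Ø).
It functions as the subject of "confirmed", so the gap sits immediately after word 5 ("believed").
Base order: The curator had believed that who had confirmed the tenant has waited.

5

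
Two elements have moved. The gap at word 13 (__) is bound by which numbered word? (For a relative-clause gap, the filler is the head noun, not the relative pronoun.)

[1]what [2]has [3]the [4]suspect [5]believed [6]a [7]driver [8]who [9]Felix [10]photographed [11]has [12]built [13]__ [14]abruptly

1

The marked gap is the direct object of "built".
Its filler is the fronted wh-phrase "what", at word 1.
(The other dependency links word 7 to a gap after word 10.)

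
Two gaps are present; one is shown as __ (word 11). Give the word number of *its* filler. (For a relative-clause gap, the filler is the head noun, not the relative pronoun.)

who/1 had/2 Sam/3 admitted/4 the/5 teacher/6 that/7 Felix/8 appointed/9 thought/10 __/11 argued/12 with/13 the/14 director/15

The marked gap is the subject of "argued".
Its filler is the fronted wh-phrase "who", at word 1.
(The other dependency links word 6 to a gap after word 9.)

1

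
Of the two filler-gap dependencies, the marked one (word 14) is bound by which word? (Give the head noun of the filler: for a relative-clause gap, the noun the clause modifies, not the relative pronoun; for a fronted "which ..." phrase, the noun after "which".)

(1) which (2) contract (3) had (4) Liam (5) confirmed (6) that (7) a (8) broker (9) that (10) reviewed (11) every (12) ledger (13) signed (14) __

The marked gap is the direct object of "signed".
Its filler is the fronted wh-phrase "which contract", at word 2.
(The other dependency links word 8 to a gap after word 9.)

2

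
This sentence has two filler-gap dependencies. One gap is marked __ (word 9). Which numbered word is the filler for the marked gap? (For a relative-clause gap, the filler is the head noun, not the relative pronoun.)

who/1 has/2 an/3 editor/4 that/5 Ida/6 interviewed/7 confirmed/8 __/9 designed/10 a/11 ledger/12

1

The marked gap is the subject of "designed".
Its filler is the fronted wh-phrase "who", at word 1.
(The other dependency links word 4 to a gap after word 7.)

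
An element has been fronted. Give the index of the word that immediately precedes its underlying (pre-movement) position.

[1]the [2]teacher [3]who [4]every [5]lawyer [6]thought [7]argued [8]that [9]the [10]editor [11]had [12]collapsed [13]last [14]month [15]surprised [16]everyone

The displaced element is "the teacher" (word 2).
It is linked across 1 clause boundary (Ø).
It functions as the subject of "argued", so the gap sits immediately after word 6 ("thought").
Base order: Every lawyer thought that the teacher argued that the editor had collapsed last month.

6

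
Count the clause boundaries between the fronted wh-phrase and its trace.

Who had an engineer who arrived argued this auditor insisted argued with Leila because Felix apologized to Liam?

2

"who" is extracted from the subject of "argued".
Boundaries crossed, outermost first: [Ø], [Ø] — 2 in total.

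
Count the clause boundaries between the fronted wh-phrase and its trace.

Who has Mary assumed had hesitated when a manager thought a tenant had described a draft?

"who" is extracted from the subject of "hesitated".
Boundaries crossed, outermost first: [Ø] — 1 in total.

1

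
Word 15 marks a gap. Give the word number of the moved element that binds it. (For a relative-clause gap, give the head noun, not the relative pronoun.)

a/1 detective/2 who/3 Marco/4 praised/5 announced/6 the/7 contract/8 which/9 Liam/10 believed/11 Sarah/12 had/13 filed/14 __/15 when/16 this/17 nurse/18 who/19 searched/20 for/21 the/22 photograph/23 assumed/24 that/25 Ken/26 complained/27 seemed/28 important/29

The gap at 15 is the object of "filed", inside a relative clause.
The relative pronoun is "which" (word 9); it is bound by the head noun immediately before it.
Its filler is the head noun "contract", at word 8.

8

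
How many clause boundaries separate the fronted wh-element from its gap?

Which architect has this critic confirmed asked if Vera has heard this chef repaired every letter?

"which architect" is extracted from the subject of "asked".
Boundaries crossed, outermost first: [Ø] — 1 in total.

1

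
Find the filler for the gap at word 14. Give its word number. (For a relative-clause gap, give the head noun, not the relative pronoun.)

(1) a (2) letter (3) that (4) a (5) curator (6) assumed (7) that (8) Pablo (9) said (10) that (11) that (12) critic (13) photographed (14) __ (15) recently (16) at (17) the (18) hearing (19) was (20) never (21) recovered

2

The gap at 14 is the object of "photographed", inside a relative clause.
The relative pronoun is "that" (word 3); it is bound by the head noun immediately before it.
Its filler is the head noun "letter", at word 2.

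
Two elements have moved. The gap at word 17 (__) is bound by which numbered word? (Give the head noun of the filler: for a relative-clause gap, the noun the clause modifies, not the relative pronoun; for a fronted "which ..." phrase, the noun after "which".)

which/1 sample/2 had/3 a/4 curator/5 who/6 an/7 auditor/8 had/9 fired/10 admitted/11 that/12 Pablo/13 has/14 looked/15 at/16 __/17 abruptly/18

The marked gap is the object of the preposition "at" of "looked".
Its filler is the fronted wh-phrase "which sample", at word 2.
(The other dependency links word 5 to a gap after word 10.)

2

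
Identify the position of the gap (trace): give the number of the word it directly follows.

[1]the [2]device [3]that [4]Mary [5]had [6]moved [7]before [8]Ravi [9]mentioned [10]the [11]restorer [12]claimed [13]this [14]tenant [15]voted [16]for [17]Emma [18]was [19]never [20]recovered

6

The displaced element is "the device" (word 2).
It functions as the direct object of "moved", so the gap sits immediately after word 6 ("moved").
Base order: Mary had moved the device before Ravi mentioned the restorer claimed this tenant voted for Emma.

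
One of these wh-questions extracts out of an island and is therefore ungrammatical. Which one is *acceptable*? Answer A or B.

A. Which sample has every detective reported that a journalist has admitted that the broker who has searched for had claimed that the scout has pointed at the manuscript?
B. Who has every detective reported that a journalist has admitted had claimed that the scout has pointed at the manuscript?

In A, the wh-phrase is extracted from inside a complex-NP island (relative clause) (introduced by "who"), which blocks movement.
In B, the extraction path crosses only that-complement boundaries, which are transparent.
So B is grammatical.

B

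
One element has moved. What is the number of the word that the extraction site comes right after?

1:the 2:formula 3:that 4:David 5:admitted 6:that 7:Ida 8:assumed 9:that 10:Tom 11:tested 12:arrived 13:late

The displaced element is "the formula" (word 2).
It is linked across 2 clause boundaries (that → that).
It functions as the direct object of "tested", so the gap sits immediately after word 11 ("tested").
Base order: David admitted that Ida assumed that Tom tested the formula.

11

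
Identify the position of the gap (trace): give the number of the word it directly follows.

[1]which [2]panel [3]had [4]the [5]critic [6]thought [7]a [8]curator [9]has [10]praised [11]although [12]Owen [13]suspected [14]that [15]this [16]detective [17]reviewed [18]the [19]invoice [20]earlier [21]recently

10

The displaced element is "which panel" (word 2).
It is linked across 1 clause boundary (Ø).
It functions as the direct object of "praised", so the gap sits immediately after word 10 ("praised").
Base order: The critic had thought a curator has praised which panel although Owen suspected that this detective reviewed the invoice earlier recently.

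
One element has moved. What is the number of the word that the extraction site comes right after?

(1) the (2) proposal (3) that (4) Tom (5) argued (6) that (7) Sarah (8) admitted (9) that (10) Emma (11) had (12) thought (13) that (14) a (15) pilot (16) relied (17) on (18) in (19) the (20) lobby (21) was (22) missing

17

The displaced element is "the proposal" (word 2).
It is linked across 3 clause boundaries (that → that → that).
It functions as the object of the preposition "on" of "relied", so the gap sits immediately after word 17 ("on").
Base order: Tom argued that Sarah admitted that Emma had thought that a pilot relied on the proposal in the lobby.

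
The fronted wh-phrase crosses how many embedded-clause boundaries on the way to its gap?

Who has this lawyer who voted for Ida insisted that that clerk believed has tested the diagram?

2

"who" is extracted from the subject of "tested".
Boundaries crossed, outermost first: [that], [Ø] — 2 in total.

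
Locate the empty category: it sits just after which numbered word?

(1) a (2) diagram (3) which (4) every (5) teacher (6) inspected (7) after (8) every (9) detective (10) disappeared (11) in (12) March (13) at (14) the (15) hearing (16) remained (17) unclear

The displaced element is "a diagram" (word 2).
It functions as the direct object of "inspected", so the gap sits immediately after word 6 ("inspected").
Base order: Every teacher inspected a diagram after every detective disappeared in March at the hearing.

6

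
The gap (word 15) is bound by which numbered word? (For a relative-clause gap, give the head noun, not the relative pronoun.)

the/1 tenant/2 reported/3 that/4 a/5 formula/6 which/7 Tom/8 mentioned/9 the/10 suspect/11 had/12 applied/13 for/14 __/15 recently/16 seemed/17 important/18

The gap at 15 is the prepositional object of "applied", inside a relative clause.
The relative pronoun is "which" (word 7); it is bound by the head noun immediately before it.
Its filler is the head noun "formula", at word 6.

6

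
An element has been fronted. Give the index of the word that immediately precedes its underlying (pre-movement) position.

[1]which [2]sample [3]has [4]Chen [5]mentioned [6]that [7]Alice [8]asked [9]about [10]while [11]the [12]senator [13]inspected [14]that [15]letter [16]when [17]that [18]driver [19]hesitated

9

The displaced element is "which sample" (word 2).
It is linked across 1 clause boundary (that).
It functions as the object of the preposition "about" of "asked", so the gap sits immediately after word 9 ("about").
Base order: Chen has mentioned that Alice asked about which sample while the senator inspected that letter when that driver hesitated.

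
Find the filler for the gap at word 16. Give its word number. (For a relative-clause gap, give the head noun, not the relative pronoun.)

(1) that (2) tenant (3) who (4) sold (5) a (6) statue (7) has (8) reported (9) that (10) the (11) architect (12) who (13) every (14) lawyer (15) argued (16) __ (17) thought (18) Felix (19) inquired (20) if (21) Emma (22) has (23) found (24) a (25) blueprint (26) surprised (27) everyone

11

The gap at 16 is the subject of "thought", inside a relative clause.
The relative pronoun is "who" (word 12); it is bound by the head noun immediately before it.
Its filler is the head noun "architect", at word 11.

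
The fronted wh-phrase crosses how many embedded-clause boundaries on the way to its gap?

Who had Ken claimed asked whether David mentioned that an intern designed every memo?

"who" is extracted from the subject of "asked".
Boundaries crossed, outermost first: [Ø] — 1 in total.

1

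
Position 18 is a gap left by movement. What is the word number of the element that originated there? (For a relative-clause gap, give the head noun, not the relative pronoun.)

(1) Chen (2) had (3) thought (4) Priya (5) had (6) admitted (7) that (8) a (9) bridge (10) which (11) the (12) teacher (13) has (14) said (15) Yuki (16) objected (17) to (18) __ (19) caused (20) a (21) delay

The gap at 18 is the prepositional object of "objected", inside a relative clause.
The relative pronoun is "which" (word 10); it is bound by the head noun immediately before it.
Its filler is the head noun "bridge", at word 9.

9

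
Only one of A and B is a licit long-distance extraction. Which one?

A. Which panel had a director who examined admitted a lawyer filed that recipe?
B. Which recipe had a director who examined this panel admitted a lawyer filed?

B

In A, the wh-phrase is extracted from inside a complex-NP island (relative clause) (introduced by "who"), which blocks movement.
In B, the extraction path crosses only that-complement boundaries, which are transparent.
So B is grammatical.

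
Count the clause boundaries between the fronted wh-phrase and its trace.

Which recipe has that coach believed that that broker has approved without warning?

1

"which recipe" is extracted from the object of "approved".
Boundaries crossed, outermost first: [that] — 1 in total.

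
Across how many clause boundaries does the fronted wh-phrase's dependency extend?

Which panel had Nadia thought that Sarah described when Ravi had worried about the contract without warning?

"which panel" is extracted from the object of "described".
Boundaries crossed, outermost first: [that] — 1 in total.

1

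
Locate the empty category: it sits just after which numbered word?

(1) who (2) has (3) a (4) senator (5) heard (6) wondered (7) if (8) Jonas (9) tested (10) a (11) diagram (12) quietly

The displaced element is "who" (word 1).
It is linked across 1 clause boundary (Ø).
It functions as the subject of "wondered", so the gap sits immediately after word 5 ("heard").
Base order: A senator has heard that who wondered if Jonas tested a diagram quietly.

5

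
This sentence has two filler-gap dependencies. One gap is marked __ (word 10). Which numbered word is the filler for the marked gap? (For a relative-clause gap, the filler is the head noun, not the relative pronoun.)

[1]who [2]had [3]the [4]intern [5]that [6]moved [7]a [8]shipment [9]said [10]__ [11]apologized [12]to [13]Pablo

The marked gap is the subject of "apologized".
Its filler is the fronted wh-phrase "who", at word 1.
(The other dependency links word 4 to a gap after word 5.)

1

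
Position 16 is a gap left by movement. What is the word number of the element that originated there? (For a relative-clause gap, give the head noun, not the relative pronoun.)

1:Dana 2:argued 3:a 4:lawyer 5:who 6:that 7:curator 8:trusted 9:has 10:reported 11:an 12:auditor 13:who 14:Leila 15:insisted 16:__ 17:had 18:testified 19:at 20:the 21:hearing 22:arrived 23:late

The gap at 16 is the subject of "testified", inside a relative clause.
The relative pronoun is "who" (word 13); it is bound by the head noun immediately before it.
Its filler is the head noun "auditor", at word 12.

12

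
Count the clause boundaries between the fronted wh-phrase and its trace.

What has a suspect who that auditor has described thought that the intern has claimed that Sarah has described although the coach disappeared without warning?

2

"what" is extracted from the object of "described".
Boundaries crossed, outermost first: [that], [that] — 2 in total.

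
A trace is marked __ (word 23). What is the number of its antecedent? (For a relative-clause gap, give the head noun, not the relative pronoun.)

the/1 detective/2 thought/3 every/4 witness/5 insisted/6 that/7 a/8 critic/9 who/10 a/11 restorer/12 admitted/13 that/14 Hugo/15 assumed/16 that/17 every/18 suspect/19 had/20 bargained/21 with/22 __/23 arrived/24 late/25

The gap at 23 is the prepositional object of "bargained", inside a relative clause.
The relative pronoun is "who" (word 10); it is bound by the head noun immediately before it.
Its filler is the head noun "critic", at word 9.

9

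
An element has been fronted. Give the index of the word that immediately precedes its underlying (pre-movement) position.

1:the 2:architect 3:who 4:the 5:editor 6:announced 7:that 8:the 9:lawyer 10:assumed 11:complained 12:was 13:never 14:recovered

The displaced element is "the architect" (word 2).
It is linked across 2 clause boundaries (that → Ø).
It functions as the subject of "complained", so the gap sits immediately after word 10 ("assumed").
Base order: The editor announced that the lawyer assumed the architect complained.

10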